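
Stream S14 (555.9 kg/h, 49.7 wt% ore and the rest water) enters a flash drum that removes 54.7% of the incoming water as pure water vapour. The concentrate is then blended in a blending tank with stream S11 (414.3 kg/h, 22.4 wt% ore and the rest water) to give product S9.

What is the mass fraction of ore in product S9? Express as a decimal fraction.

0.452

Vapour removed = 0.547×0.503×555.9 = 152.95 kg/h; concentrate = 402.95 kg/h.
ore reaching the mixer = 276.28 (from concentrate) + 414.3×0.224 = 369.09 kg/h.
Product flow = 402.95 + 414.3 = 817.25 kg/h; ore fraction = 0.452.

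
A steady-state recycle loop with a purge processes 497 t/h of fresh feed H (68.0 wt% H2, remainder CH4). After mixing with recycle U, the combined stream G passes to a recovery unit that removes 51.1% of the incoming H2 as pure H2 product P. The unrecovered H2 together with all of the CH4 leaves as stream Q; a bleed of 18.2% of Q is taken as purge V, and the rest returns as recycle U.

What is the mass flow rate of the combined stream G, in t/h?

CH4 enters only via H and leaves only via the purge: 497×0.320 = 0.182×(CH4 in Q), and the recovery unit passes all CH4, so CH4 in G = CH4 in Q = 873.85 t/h.
H2 in G: m_A = 497×0.680 + (1−0.182)·(1−0.511)·m_A, so m_A = 337.96/0.6000 = 563.27 t/h.
G = 563.27 + 873.85 = 1437.1 t/h.

1437 t/h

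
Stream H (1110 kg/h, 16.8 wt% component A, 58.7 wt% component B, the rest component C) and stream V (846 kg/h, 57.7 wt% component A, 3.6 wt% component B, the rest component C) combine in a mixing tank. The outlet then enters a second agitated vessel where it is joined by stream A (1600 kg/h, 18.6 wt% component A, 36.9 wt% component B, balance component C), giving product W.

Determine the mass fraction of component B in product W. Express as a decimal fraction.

Overall, product flow = 3556 kg/h.
component B in = 1110×0.587 + 846×0.036 + 1600×0.369 = 1272.4 kg/h.
component B fraction in W = 0.3578.

0.3578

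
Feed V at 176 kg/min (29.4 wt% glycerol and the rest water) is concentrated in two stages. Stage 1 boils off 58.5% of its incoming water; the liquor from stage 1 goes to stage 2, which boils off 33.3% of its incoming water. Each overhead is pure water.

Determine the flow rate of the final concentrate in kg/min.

86.14 kg/min

water in feed = 176×0.706 = 124.26 kg/min.
After stage 1: water left = (1−0.585)×124.26 = 51.566; stream total = 103.31 kg/min.
After stage 2: water left = (1−0.333)×51.566 = 34.395; final concentrate = 86.139 kg/min.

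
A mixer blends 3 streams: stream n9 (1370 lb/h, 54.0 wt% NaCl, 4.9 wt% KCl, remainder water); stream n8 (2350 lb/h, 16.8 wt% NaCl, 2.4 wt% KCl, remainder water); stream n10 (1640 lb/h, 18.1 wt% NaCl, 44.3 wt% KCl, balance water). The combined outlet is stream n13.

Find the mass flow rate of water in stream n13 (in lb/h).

water out = water in = 1370×0.411 + 2350×0.808 + 1640×0.376 = 3078.5 lb/h.

3079 lb/h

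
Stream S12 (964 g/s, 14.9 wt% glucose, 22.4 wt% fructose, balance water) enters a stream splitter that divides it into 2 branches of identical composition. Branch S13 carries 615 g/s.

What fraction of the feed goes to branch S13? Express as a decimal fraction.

Fraction to S13 = 615/964 = 0.6380.

0.638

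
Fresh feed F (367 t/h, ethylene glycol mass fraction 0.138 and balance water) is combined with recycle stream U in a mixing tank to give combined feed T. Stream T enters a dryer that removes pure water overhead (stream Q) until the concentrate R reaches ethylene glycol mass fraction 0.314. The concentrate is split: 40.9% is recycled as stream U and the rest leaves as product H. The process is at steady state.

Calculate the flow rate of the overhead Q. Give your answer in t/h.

Overall ethylene glycol balance (none leaves overhead): ethylene glycol in fresh feed = ethylene glycol in product, i.e. 367×0.138 = (1−0.409)·R·0.314.
R = 50.646/(0.314×0.591) = 272.92 t/h.
Recycle U = 0.409×272.92 = 111.62 t/h.
Combined feed T = 367 + 111.62 = 478.62 t/h.
Overhead Q = T − R = 478.62 − 272.92 = 205.71 t/h.

205.7 t/h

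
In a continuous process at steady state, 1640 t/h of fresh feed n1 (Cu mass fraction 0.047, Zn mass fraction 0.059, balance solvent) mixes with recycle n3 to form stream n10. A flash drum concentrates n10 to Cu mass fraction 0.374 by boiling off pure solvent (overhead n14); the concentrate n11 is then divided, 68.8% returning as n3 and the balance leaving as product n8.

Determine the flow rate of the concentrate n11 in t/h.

Overall Cu balance (none leaves overhead): Cu in fresh feed = Cu in product, i.e. 1640×0.047 = (1−0.688)·n11·0.374.
n11 = 77.08/(0.374×0.312) = 660.56 t/h.

660.6 t/h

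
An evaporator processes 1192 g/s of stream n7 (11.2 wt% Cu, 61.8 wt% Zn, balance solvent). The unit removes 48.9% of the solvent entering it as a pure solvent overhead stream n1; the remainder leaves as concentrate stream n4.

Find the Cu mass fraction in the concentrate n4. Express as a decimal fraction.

Cu is not removed: 1192×0.112 = 133.5 g/s of Cu enters n4.
solvent entering = 1192×0.270 = 321.84 g/s; overhead removed = 0.489×321.84 = 157.38 g/s.
Concentrate = 1192 − 157.38 = 1034.6 g/s.
Mass fraction = 133.5/1034.6 = 0.1290.

0.1290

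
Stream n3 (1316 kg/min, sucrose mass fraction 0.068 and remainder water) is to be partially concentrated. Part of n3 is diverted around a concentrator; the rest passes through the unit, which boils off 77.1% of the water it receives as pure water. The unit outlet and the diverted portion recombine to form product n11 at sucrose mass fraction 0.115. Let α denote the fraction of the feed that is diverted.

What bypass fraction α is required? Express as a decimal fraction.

All 1316×0.068 = 89.488 kg/min of sucrose reaches n11, so n11 = 89.488/0.115 = 778.16 kg/min and vapour = 537.84 kg/min.
The evaporator receives (1−α)·1316 of feed at 0.932 water and removes 0.771 of that water:
0.771×0.932×(1−α)×1316 = 537.84
(1−α) = 537.84/945.64 = 0.5688;  α = 0.4312.

0.431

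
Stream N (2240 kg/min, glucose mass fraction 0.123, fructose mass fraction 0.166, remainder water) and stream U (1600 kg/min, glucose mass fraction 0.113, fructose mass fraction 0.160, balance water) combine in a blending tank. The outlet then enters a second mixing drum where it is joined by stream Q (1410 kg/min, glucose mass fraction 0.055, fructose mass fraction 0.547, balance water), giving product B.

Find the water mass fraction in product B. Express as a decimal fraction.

Overall, product flow = 5250 kg/min.
water in = 2240×0.711 + 1600×0.727 + 1410×0.398 = 3317 kg/min.
water fraction in B = 0.632.

0.632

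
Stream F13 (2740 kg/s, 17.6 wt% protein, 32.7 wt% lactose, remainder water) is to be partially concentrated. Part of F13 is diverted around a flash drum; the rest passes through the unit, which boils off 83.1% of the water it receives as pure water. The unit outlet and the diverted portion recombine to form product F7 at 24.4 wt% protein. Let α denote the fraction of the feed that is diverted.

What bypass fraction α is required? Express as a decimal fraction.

All 2740×0.176 = 482.24 kg/s of protein reaches F7, so F7 = 482.24/0.244 = 1976.4 kg/s and vapour = 763.61 kg/s.
The evaporator receives (1−α)·2740 of feed at 0.497 water and removes 0.831 of that water:
0.831×0.497×(1−α)×2740 = 763.61
(1−α) = 763.61/1131.6 = 0.6748;  α = 0.3252.

0.325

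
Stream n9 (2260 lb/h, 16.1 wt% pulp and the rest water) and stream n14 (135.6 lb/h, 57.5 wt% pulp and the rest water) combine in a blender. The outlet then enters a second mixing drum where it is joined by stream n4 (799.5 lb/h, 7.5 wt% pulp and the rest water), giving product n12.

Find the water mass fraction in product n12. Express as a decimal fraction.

0.843

Overall, product flow = 3195.1 lb/h.
water in = 2260×0.839 + 135.6×0.425 + 799.5×0.925 = 2693.3 lb/h.
water fraction in n12 = 0.843.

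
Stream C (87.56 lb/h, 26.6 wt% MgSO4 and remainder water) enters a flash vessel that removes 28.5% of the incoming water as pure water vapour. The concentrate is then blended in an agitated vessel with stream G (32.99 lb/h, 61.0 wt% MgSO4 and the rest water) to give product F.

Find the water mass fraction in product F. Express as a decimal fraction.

Vapour removed = 0.285×0.734×87.56 = 18.317 lb/h; concentrate = 69.243 lb/h.
water reaching the mixer = 45.952 (from concentrate) + 32.99×0.390 = 58.818 lb/h.
Product flow = 69.243 + 32.99 = 102.23 lb/h; water fraction = 0.575.

0.575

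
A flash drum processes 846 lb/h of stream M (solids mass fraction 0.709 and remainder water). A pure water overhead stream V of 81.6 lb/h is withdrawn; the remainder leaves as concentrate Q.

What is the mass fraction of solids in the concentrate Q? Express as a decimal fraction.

solids is not removed: 846×0.709 = 599.81 lb/h of solids enters Q.
Concentrate = 846 − 81.6 = 764.4 lb/h.
Mass fraction = 599.81/764.4 = 0.785.

0.785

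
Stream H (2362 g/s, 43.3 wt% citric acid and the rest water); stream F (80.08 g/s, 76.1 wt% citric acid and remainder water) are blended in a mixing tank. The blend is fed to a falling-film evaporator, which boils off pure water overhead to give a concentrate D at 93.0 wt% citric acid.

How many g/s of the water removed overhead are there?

citric acid entering = 2362×0.433 + 80.08×0.761 = 1083.7 g/s.
All citric acid reports to D, so D = 1083.7/0.930 = 1165.3 g/s.
Total feed = 2442.1 g/s; overhead = 2442.1 − 1165.3 = 1276.8 g/s.

1277 g/s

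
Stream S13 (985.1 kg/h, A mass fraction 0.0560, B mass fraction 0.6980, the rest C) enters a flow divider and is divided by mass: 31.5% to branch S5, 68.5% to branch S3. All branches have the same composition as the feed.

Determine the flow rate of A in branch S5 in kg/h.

Branch S5 total = 0.315×985.1 = 310.31 kg/h.
A in S5 = 0.056×310.31 = 17.377 kg/h.

17.38 kg/h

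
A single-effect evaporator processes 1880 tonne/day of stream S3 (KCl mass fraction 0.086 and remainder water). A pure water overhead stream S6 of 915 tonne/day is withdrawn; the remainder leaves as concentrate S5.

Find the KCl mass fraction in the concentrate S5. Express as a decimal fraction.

0.168

KCl is not removed: 1880×0.086 = 161.68 tonne/day of KCl enters S5.
Concentrate = 1880 − 915 = 965 tonne/day.
Mass fraction = 161.68/965 = 0.168.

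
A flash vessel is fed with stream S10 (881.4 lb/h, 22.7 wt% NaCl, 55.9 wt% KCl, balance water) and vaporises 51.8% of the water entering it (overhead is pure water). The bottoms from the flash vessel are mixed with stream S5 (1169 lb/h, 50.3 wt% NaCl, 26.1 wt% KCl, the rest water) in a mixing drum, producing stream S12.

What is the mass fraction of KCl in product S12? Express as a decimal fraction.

Vapour removed = 0.518×0.214×881.4 = 97.705 lb/h; concentrate = 783.7 lb/h.
KCl reaching the mixer = 492.7 (from concentrate) + 1169×0.261 = 797.81 lb/h.
Product flow = 783.7 + 1169 = 1952.7 lb/h; KCl fraction = 0.4086.

0.4086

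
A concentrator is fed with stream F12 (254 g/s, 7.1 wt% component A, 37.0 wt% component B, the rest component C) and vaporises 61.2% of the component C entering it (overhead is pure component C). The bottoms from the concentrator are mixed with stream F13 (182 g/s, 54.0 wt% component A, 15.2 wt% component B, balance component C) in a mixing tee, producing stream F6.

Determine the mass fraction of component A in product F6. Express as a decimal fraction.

0.3332

Vapour removed = 0.612×0.559×254 = 86.895 g/s; concentrate = 167.1 g/s.
component A reaching the mixer = 18.034 (from concentrate) + 182×0.540 = 116.31 g/s.
Product flow = 167.1 + 182 = 349.1 g/s; component A fraction = 0.3332.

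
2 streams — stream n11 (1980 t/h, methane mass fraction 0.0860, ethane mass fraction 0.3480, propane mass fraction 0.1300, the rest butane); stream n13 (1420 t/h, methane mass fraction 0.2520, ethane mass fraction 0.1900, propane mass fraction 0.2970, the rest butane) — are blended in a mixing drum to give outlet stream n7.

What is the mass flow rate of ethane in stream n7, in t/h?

ethane out = ethane in = 1980×0.348 + 1420×0.190 = 958.84 t/h.

958.8 t/h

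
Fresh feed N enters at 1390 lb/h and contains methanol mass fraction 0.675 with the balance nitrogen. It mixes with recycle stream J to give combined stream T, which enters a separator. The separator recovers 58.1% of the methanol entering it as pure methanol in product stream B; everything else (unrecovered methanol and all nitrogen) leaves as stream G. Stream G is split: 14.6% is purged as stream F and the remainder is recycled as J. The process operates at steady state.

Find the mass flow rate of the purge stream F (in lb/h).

541.1 lb/h

nitrogen enters only via N and leaves only via the purge: 1390×0.325 = 0.146×(nitrogen in G), and the separator passes all nitrogen, so nitrogen in T = nitrogen in G = 3094.2 lb/h.
methanol in T: m_A = 1390×0.675 + (1−0.146)·(1−0.581)·m_A, so m_A = 938.25/0.6422 = 1461.1 lb/h.
G = (1−0.581)×1461.1 + 3094.2 = 3706.4 lb/h.
Purge F = 0.146×3706.4 = 541.13 lb/h.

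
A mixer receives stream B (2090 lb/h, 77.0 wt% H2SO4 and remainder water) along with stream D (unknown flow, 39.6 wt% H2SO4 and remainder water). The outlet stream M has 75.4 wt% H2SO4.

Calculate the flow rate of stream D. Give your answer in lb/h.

Let D be the unknown flow. Total out = 2090 + D.
H2SO4 balance: 1609.3 + 0.396·D = 0.754·(2090 + D)
(0.396 − 0.754)·D = 0.754×2090 − 1609.3 = -33.44
D = -33.44 / -0.358 = 93.408 lb/h

93.41 lb/h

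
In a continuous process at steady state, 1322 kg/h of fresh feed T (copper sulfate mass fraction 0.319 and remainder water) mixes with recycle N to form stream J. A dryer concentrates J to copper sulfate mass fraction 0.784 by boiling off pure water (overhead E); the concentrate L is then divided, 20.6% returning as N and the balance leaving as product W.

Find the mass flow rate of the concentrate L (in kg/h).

Overall copper sulfate balance (none leaves overhead): copper sulfate in fresh feed = copper sulfate in product, i.e. 1322×0.319 = (1−0.206)·L·0.784.
L = 421.72/(0.784×0.794) = 677.46 kg/h.

677.5 kg/h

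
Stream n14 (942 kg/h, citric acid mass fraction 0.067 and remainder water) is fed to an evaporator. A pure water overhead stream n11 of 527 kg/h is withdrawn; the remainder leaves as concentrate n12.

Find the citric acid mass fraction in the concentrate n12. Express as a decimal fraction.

citric acid is not removed: 942×0.067 = 63.114 kg/h of citric acid enters n12.
Concentrate = 942 − 527 = 415 kg/h.
Mass fraction = 63.114/415 = 0.152.

0.152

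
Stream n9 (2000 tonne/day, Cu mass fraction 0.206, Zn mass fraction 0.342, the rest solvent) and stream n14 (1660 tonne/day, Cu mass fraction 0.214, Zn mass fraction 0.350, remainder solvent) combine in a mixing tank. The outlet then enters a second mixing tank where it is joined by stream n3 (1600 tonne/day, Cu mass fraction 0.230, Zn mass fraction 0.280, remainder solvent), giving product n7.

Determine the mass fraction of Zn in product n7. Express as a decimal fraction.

0.326

Overall, product flow = 5260 tonne/day.
Zn in = 2000×0.342 + 1660×0.350 + 1600×0.280 = 1713 tonne/day.
Zn fraction in n7 = 0.326.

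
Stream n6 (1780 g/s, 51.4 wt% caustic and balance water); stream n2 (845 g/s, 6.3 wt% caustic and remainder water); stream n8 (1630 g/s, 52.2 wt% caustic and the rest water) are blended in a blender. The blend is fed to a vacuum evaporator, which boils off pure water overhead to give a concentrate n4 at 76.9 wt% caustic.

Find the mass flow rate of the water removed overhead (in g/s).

caustic entering = 1780×0.514 + 845×0.063 + 1630×0.522 = 1819 g/s.
All caustic reports to n4, so n4 = 1819/0.769 = 2365.4 g/s.
Total feed = 4255 g/s; overhead = 4255 − 2365.4 = 1889.6 g/s.

1890 g/s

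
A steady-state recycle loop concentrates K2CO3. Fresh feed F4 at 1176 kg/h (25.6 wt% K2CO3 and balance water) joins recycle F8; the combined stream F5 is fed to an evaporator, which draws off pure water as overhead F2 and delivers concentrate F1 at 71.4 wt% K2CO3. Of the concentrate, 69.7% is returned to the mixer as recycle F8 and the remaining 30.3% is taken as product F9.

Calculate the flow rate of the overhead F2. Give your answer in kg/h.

754.4 kg/h

Overall K2CO3 balance (none leaves overhead): K2CO3 in fresh feed = K2CO3 in product, i.e. 1176×0.256 = (1−0.697)·F1·0.714.
F1 = 301.06/(0.714×0.303) = 1391.6 kg/h.
Recycle F8 = 0.697×1391.6 = 969.93 kg/h.
Combined feed F5 = 1176 + 969.93 = 2145.9 kg/h.
Overhead F2 = F5 − F1 = 2145.9 − 1391.6 = 754.35 kg/h.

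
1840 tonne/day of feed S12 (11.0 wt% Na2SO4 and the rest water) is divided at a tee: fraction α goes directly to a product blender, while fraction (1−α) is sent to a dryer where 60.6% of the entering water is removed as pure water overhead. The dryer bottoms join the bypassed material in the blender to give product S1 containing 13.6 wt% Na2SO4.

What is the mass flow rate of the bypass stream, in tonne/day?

All 1840×0.110 = 202.4 tonne/day of Na2SO4 reaches S1, so S1 = 202.4/0.136 = 1488.2 tonne/day and vapour = 351.76 tonne/day.
The evaporator receives (1−α)·1840 of feed at 0.890 water and removes 0.606 of that water:
0.606×0.890×(1−α)×1840 = 351.76
(1−α) = 351.76/992.39 = 0.3545;  α = 0.6455.
Bypass flow = 0.6455×1840 = 1187.8 tonne/day.

1188 tonne/day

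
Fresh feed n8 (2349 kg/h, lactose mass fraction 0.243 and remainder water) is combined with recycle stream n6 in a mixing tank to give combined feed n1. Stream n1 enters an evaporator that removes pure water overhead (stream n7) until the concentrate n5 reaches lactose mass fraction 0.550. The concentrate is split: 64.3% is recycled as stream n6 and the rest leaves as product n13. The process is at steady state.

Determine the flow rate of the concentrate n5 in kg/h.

2907 kg/h

Overall lactose balance (none leaves overhead): lactose in fresh feed = lactose in product, i.e. 2349×0.243 = (1−0.643)·n5·0.550.
n5 = 570.81/(0.550×0.357) = 2907.1 kg/h.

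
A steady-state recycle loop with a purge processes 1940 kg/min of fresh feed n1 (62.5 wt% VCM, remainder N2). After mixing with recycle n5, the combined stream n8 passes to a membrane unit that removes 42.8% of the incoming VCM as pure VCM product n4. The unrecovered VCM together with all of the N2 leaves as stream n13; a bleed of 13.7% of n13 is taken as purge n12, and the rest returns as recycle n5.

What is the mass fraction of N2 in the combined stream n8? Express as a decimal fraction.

N2 enters only via n1 and leaves only via the purge: 1940×0.375 = 0.137×(N2 in n13), and the membrane unit passes all N2, so N2 in n8 = N2 in n13 = 5310.2 kg/min.
VCM in n8: m_A = 1940×0.625 + (1−0.137)·(1−0.428)·m_A, so m_A = 1212.5/0.5064 = 2394.5 kg/min.
n8 = 2394.5 + 5310.2 = 7704.7 kg/min.
N2 fraction in n8 = 5310.2/7704.7 = 0.6892.

0.6892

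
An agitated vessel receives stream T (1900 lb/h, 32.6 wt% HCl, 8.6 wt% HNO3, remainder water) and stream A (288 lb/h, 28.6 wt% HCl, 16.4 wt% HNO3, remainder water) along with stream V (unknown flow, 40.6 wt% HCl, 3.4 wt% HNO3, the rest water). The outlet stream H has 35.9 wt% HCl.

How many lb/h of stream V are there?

1781 lb/h

Let V be the unknown flow. Total out = 2188 + V.
HCl balance: 701.77 + 0.406·V = 0.359·(2188 + V)
(0.406 − 0.359)·V = 0.359×2188 − 701.77 = 83.724
V = 83.724 / 0.047 = 1781.4 lb/h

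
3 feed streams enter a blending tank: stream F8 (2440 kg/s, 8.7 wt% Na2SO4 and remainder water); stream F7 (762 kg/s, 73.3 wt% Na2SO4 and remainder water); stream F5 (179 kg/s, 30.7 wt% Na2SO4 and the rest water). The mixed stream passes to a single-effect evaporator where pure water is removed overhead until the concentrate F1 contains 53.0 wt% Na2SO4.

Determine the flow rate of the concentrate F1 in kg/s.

Na2SO4 entering = 2440×0.087 + 762×0.733 + 179×0.307 = 825.78 kg/s.
All Na2SO4 reports to F1, so F1 = 825.78/0.530 = 1558.1 kg/s.

1558 kg/s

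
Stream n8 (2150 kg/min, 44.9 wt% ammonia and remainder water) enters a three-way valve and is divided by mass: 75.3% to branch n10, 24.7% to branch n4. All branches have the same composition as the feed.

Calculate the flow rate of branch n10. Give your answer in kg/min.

1619 kg/min

Branch n10 flow = 0.753×2150 = 1619 kg/min.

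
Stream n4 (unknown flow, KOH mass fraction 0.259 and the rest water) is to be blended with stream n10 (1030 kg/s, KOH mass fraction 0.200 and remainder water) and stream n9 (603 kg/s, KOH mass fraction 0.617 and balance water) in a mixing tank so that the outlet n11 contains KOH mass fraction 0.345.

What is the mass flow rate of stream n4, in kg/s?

170.5 kg/s

Let n4 be the unknown flow. Total out = 1633 + n4.
KOH balance: 578.05 + 0.259·n4 = 0.345·(1633 + n4)
(0.259 − 0.345)·n4 = 0.345×1633 − 578.05 = -14.666
n4 = -14.666 / -0.086 = 170.53 kg/s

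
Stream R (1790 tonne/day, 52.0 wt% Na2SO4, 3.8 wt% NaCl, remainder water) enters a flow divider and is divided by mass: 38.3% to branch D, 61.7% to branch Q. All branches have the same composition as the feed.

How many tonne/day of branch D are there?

Branch D flow = 0.383×1790 = 685.57 tonne/day.

685.6 tonne/day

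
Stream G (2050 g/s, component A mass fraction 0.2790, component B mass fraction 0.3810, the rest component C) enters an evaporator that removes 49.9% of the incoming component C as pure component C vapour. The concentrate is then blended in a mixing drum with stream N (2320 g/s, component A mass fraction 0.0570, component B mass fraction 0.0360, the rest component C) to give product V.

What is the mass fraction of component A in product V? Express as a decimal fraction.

Vapour removed = 0.499×0.340×2050 = 347.8 g/s; concentrate = 1702.2 g/s.
component A reaching the mixer = 571.95 (from concentrate) + 2320×0.057 = 704.19 g/s.
Product flow = 1702.2 + 2320 = 4022.2 g/s; component A fraction = 0.1751.

0.1751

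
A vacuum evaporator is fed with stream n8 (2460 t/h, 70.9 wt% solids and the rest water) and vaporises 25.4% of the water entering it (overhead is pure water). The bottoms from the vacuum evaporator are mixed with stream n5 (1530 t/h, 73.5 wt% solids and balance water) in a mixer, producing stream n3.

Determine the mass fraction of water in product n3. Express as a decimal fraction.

0.2467

Vapour removed = 0.254×0.291×2460 = 181.83 t/h; concentrate = 2278.2 t/h.
water reaching the mixer = 534.03 (from concentrate) + 1530×0.265 = 939.48 t/h.
Product flow = 2278.2 + 1530 = 3808.2 t/h; water fraction = 0.2467.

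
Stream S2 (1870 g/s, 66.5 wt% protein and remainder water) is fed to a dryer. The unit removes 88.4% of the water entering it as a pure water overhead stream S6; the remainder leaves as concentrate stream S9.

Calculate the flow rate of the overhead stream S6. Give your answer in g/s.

water entering = 1870×0.335 = 626.45 g/s; overhead removed = 0.884×626.45 = 553.78 g/s.

553.8 g/s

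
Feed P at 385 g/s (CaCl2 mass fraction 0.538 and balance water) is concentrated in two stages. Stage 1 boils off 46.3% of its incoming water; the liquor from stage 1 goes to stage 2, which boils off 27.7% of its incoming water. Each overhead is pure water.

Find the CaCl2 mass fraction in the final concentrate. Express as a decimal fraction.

0.750

water in feed = 385×0.462 = 177.87 g/s.
After stage 1: water left = (1−0.463)×177.87 = 95.516; stream total = 302.65 g/s.
After stage 2: water left = (1−0.277)×95.516 = 69.058; final concentrate = 276.19 g/s.
CaCl2 fraction = 207.13/276.19 = 0.750.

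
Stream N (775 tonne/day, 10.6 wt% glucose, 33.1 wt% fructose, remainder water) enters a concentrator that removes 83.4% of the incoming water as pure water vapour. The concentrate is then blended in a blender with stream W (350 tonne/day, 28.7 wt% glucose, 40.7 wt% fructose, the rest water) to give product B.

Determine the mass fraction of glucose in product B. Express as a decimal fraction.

Vapour removed = 0.834×0.563×775 = 363.9 tonne/day; concentrate = 411.1 tonne/day.
glucose reaching the mixer = 82.15 (from concentrate) + 350×0.287 = 182.6 tonne/day.
Product flow = 411.1 + 350 = 761.1 tonne/day; glucose fraction = 0.2399.

0.2399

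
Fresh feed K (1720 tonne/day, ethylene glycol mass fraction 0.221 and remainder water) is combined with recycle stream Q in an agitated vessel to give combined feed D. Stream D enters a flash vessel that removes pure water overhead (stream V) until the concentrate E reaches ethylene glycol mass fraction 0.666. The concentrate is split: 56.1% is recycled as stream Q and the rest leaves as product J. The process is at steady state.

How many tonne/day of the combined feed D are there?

2449 tonne/day

Overall ethylene glycol balance (none leaves overhead): ethylene glycol in fresh feed = ethylene glycol in product, i.e. 1720×0.221 = (1−0.561)·E·0.666.
E = 380.12/(0.666×0.439) = 1300.1 tonne/day.
Recycle Q = 0.561×1300.1 = 729.36 tonne/day.
Combined feed D = 1720 + 729.36 = 2449.4 tonne/day.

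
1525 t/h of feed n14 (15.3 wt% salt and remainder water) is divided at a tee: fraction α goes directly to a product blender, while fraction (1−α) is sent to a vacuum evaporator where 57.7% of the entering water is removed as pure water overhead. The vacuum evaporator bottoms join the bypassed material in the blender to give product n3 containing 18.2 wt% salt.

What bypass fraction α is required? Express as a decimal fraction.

0.674

All 1525×0.153 = 233.32 t/h of salt reaches n3, so n3 = 233.32/0.182 = 1282 t/h and vapour = 242.99 t/h.
The evaporator receives (1−α)·1525 of feed at 0.847 water and removes 0.577 of that water:
0.577×0.847×(1−α)×1525 = 242.99
(1−α) = 242.99/745.3 = 0.3260;  α = 0.6740.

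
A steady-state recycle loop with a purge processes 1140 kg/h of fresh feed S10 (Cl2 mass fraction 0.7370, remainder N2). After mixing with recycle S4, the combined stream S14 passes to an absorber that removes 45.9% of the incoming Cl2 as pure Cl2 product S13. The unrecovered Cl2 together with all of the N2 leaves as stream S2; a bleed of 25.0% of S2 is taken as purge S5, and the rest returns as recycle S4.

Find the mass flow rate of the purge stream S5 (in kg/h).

N2 enters only via S10 and leaves only via the purge: 1140×0.263 = 0.250×(N2 in S2), and the absorber passes all N2, so N2 in S14 = N2 in S2 = 1199.3 kg/h.
Cl2 in S14: m_A = 1140×0.737 + (1−0.250)·(1−0.459)·m_A, so m_A = 840.18/0.5943 = 1413.8 kg/h.
S2 = (1−0.459)×1413.8 + 1199.3 = 1964.2 kg/h.
Purge S5 = 0.250×1964.2 = 491.04 kg/h.

491 kg/h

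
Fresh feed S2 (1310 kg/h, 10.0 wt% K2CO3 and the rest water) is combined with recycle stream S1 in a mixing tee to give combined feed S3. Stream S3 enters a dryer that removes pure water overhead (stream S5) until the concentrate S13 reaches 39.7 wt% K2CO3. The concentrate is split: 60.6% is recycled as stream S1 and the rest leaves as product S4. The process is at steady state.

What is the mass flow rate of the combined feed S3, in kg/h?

Overall K2CO3 balance (none leaves overhead): K2CO3 in fresh feed = K2CO3 in product, i.e. 1310×0.100 = (1−0.606)·S13·0.397.
S13 = 131/(0.397×0.394) = 837.5 kg/h.
Recycle S1 = 0.606×837.5 = 507.52 kg/h.
Combined feed S3 = 1310 + 507.52 = 1817.5 kg/h.

1818 kg/h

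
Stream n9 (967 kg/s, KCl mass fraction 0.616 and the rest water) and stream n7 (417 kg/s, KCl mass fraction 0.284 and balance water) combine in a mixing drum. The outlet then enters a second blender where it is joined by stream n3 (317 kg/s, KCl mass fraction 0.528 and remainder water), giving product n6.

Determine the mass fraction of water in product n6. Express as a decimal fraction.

Overall, product flow = 1701 kg/s.
water in = 967×0.384 + 417×0.716 + 317×0.472 = 819.52 kg/s.
water fraction in n6 = 0.482.

0.482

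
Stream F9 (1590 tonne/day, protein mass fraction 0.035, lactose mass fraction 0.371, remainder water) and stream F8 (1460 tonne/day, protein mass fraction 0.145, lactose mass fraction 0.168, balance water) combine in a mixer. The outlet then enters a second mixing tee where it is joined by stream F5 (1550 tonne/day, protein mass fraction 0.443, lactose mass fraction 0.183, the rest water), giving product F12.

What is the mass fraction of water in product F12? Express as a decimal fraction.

0.549

Overall, product flow = 4600 tonne/day.
water in = 1590×0.594 + 1460×0.687 + 1550×0.374 = 2527.2 tonne/day.
water fraction in F12 = 0.549.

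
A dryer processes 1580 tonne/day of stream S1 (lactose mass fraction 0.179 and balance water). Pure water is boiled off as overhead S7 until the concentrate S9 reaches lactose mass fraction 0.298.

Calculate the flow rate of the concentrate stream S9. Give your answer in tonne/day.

949.1 tonne/day

lactose is conserved: 1580×0.179 = 282.82 tonne/day all reports to the concentrate.
Concentrate = 282.82/(target fraction) = 949.06 tonne/day.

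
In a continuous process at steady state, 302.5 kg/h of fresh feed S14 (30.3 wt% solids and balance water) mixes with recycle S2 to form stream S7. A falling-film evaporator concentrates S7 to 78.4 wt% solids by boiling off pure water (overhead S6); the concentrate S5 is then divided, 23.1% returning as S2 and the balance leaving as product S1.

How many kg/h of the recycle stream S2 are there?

Overall solids balance (none leaves overhead): solids in fresh feed = solids in product, i.e. 302.5×0.303 = (1−0.231)·S5·0.784.
S5 = 91.657/(0.784×0.769) = 152.03 kg/h.
Recycle S2 = 0.231×152.03 = 35.119 kg/h.

35.12 kg/h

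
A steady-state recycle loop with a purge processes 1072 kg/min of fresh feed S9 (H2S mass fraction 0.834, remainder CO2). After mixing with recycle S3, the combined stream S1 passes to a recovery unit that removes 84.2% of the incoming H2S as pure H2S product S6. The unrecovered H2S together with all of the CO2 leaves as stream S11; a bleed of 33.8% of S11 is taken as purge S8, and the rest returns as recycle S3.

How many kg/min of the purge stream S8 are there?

CO2 enters only via S9 and leaves only via the purge: 1072×0.166 = 0.338×(CO2 in S11), and the recovery unit passes all CO2, so CO2 in S1 = CO2 in S11 = 526.49 kg/min.
H2S in S1: m_A = 1072×0.834 + (1−0.338)·(1−0.842)·m_A, so m_A = 894.05/0.8954 = 998.49 kg/min.
S11 = (1−0.842)×998.49 + 526.49 = 684.25 kg/min.
Purge S8 = 0.338×684.25 = 231.28 kg/min.

231.3 kg/min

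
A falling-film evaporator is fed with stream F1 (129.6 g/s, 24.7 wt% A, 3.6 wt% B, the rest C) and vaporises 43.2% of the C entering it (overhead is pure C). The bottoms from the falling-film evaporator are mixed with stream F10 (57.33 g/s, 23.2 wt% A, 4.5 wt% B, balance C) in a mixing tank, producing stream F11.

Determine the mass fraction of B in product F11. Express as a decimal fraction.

0.0494

Vapour removed = 0.432×0.717×129.6 = 40.143 g/s; concentrate = 89.457 g/s.
B reaching the mixer = 4.6656 (from concentrate) + 57.33×0.045 = 7.2454 g/s.
Product flow = 89.457 + 57.33 = 146.79 g/s; B fraction = 0.0494.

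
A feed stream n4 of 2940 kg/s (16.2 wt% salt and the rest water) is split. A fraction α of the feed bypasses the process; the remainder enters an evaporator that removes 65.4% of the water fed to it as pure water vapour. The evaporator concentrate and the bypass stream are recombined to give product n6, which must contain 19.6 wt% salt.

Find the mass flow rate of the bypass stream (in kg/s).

All 2940×0.162 = 476.28 kg/s of salt reaches n6, so n6 = 476.28/0.196 = 2430 kg/s and vapour = 510 kg/s.
The evaporator receives (1−α)·2940 of feed at 0.838 water and removes 0.654 of that water:
0.654×0.838×(1−α)×2940 = 510
(1−α) = 510/1611.3 = 0.3165;  α = 0.6835.
Bypass flow = 0.6835×2940 = 2009.4 kg/s.

2009 kg/s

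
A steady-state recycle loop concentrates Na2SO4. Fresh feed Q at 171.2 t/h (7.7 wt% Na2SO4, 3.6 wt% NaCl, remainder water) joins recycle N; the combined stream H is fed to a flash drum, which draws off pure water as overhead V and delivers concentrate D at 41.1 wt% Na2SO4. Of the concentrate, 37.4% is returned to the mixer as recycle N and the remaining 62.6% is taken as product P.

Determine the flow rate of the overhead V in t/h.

139.1 t/h

Overall Na2SO4 balance (none leaves overhead): Na2SO4 in fresh feed = Na2SO4 in product, i.e. 171.2×0.077 = (1−0.374)·D·0.411.
D = 13.182/(0.411×0.626) = 51.236 t/h.
Recycle N = 0.374×51.236 = 19.162 t/h.
Combined feed H = 171.2 + 19.162 = 190.36 t/h.
Overhead V = H − D = 190.36 − 51.236 = 139.13 t/h.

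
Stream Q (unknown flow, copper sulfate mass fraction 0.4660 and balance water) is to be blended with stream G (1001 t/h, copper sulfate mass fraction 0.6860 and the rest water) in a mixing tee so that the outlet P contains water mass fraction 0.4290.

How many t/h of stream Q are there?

Let Q be the unknown flow. Total out = 1001 + Q.
water balance: 314.31 + 0.534·Q = 0.429·(1001 + Q)
(0.534 − 0.429)·Q = 0.429×1001 − 314.31 = 115.11
Q = 115.11 / 0.105 = 1096.3 t/h

1096 t/h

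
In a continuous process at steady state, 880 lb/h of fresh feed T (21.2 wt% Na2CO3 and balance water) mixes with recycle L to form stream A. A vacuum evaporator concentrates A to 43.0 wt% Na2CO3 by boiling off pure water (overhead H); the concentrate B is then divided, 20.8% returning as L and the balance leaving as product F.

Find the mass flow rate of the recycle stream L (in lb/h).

Overall Na2CO3 balance (none leaves overhead): Na2CO3 in fresh feed = Na2CO3 in product, i.e. 880×0.212 = (1−0.208)·B·0.430.
B = 186.56/(0.430×0.792) = 547.8 lb/h.
Recycle L = 0.208×547.8 = 113.94 lb/h.

113.9 lb/h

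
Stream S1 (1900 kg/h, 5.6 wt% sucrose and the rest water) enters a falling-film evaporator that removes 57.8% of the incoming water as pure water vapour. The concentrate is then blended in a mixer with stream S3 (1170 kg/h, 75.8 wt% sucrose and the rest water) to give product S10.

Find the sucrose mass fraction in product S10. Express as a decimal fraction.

0.4885

Vapour removed = 0.578×0.944×1900 = 1036.7 kg/h; concentrate = 863.3 kg/h.
sucrose reaching the mixer = 106.4 (from concentrate) + 1170×0.758 = 993.26 kg/h.
Product flow = 863.3 + 1170 = 2033.3 kg/h; sucrose fraction = 0.4885.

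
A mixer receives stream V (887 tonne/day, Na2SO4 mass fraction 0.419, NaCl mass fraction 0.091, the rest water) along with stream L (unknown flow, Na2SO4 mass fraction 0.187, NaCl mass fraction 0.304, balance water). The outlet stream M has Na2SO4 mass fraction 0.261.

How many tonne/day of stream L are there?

Let L be the unknown flow. Total out = 887 + L.
Na2SO4 balance: 371.65 + 0.187·L = 0.261·(887 + L)
(0.187 − 0.261)·L = 0.261×887 − 371.65 = -140.15
L = -140.15 / -0.074 = 1893.9 tonne/day

1894 tonne/day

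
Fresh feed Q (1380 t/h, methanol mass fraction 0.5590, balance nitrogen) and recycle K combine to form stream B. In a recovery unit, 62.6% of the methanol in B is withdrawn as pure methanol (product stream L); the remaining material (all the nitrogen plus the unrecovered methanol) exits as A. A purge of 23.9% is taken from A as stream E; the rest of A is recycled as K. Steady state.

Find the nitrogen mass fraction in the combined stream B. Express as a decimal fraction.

nitrogen enters only via Q and leaves only via the purge: 1380×0.441 = 0.239×(nitrogen in A), and the recovery unit passes all nitrogen, so nitrogen in B = nitrogen in A = 2546.4 t/h.
methanol in B: m_A = 1380×0.559 + (1−0.239)·(1−0.626)·m_A, so m_A = 771.42/0.7154 = 1078.3 t/h.
B = 1078.3 + 2546.4 = 3624.7 t/h.
nitrogen fraction in B = 2546.4/3624.7 = 0.7025.

0.7025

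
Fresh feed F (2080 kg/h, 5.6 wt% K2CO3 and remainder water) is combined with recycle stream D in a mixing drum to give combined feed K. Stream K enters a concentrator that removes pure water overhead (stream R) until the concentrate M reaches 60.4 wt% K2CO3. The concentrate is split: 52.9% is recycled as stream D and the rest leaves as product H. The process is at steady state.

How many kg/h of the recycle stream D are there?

Overall K2CO3 balance (none leaves overhead): K2CO3 in fresh feed = K2CO3 in product, i.e. 2080×0.056 = (1−0.529)·M·0.604.
M = 116.48/(0.604×0.471) = 409.44 kg/h.
Recycle D = 0.529×409.44 = 216.6 kg/h.

216.6 kg/h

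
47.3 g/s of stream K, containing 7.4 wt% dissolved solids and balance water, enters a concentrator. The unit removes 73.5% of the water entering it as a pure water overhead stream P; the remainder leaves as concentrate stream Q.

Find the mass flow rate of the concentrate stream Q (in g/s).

15.11 g/s

water entering = 47.3×0.926 = 43.8 g/s; overhead removed = 0.735×43.8 = 32.193 g/s.
Concentrate = 47.3 − 32.193 = 15.107 g/s.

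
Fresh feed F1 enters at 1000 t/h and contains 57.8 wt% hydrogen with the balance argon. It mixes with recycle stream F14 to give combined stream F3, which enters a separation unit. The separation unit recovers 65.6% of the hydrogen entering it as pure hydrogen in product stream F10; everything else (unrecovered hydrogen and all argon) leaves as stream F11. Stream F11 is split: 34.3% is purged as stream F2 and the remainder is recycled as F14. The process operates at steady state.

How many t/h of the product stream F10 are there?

489.9 t/h

hydrogen in F3: m_A = 1000×0.578 + (1−0.343)·(1−0.656)·m_A, so m_A = 578/0.7740 = 746.78 t/h.
Product F10 = 0.656×746.78 = 489.89 t/h.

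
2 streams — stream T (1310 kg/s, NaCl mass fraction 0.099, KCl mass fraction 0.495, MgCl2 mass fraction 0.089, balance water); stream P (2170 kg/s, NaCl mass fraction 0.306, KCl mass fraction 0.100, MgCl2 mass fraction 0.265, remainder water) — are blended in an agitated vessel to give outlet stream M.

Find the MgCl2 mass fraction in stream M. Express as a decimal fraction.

Total flow out = 1310 + 2170 = 3480 kg/s.
MgCl2 in = 1310×0.089 + 2170×0.265 = 691.64 kg/s.
MgCl2 mass fraction in M = 691.64/3480 = 0.199.

0.199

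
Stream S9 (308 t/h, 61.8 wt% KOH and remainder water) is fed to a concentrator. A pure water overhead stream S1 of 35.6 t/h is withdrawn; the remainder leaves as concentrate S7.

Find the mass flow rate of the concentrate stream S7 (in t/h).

272.4 t/h

Concentrate = 308 − 35.6 = 272.4 t/h.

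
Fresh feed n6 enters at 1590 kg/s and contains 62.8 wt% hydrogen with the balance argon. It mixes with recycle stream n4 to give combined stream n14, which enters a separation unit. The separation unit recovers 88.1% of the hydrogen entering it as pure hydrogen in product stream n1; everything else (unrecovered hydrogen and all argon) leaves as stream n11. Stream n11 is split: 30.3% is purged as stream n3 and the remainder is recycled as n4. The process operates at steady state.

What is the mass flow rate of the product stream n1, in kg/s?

959.3 kg/s

hydrogen in n14: m_A = 1590×0.628 + (1−0.303)·(1−0.881)·m_A, so m_A = 998.52/0.9171 = 1088.8 kg/s.
Product n1 = 0.881×1088.8 = 959.26 kg/s.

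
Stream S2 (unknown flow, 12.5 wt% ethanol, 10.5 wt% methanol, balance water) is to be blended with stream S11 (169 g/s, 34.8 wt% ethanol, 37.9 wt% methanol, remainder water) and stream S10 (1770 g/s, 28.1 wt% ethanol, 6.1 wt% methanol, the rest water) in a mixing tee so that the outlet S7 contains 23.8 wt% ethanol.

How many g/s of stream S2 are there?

838.1 g/s

Let S2 be the unknown flow. Total out = 1939 + S2.
ethanol balance: 556.18 + 0.125·S2 = 0.238·(1939 + S2)
(0.125 − 0.238)·S2 = 0.238×1939 − 556.18 = -94.7
S2 = -94.7 / -0.113 = 838.05 g/s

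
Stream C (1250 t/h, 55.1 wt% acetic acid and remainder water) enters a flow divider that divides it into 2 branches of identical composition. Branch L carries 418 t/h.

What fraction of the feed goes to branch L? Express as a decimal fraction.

Fraction to L = 418/1250 = 0.3344.

0.334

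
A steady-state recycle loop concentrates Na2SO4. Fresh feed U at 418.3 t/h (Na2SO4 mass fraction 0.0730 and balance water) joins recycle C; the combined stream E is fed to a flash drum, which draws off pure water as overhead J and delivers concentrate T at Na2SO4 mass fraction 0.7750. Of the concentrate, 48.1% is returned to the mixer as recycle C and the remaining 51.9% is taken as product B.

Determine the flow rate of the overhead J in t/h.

Overall Na2SO4 balance (none leaves overhead): Na2SO4 in fresh feed = Na2SO4 in product, i.e. 418.3×0.073 = (1−0.481)·T·0.775.
T = 30.536/(0.775×0.519) = 75.917 t/h.
Recycle C = 0.481×75.917 = 36.516 t/h.
Combined feed E = 418.3 + 36.516 = 454.82 t/h.
Overhead J = E − T = 454.82 − 75.917 = 378.9 t/h.

378.9 t/h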